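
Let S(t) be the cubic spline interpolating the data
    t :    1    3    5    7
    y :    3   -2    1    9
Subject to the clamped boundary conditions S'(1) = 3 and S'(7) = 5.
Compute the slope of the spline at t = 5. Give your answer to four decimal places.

Write M_i for S''(x_i). With h_i = 2, 2, 2 and divided differences Δ_i = -5/2, 3/2, 4, the continuity of S' gives the tridiagonal system
  2·M_0 + 8·M_1 + 2·M_2 = 6(Δ_1 - Δ_0) = 24
  2·M_1 + 8·M_2 + 2·M_3 = 6(Δ_2 - Δ_1) = 15
Clamped end conditions give two more equations: 2h_0·M_0 + h_0·M_1 = 6(Δ_0 - S'(1)) = -33 and h_2·M_2 + 2h_2·M_3 = 6(S'(7) - Δ_2) = 6.
Solving: M_0 = -167/15, M_1 = 173/30, M_2 = 1/15, M_3 = 22/15.
On [5, 7], S'(t) = b_2 + 2c_2·(t - 5) + 3d_2·(t - 5)² with b_2 = Δ_2 - h_2(2M_2 + M_3)/6 = 52/15, c_2 = M_2/2 = 1/30, d_2 = (M_3 - M_2)/(6h_2) = 7/60. So S'(5) = 52/15.

3.4667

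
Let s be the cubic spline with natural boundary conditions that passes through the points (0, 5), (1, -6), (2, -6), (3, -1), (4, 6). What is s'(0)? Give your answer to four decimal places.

-13.6250

Write M_i for s''(x_i). With h_i = 1, 1, 1, 1 and divided differences Δ_i = -11, 0, 5, 7, the continuity of s' gives the tridiagonal system
  1·M_0 + 4·M_1 + 1·M_2 = 6(Δ_1 - Δ_0) = 66
  1·M_1 + 4·M_2 + 1·M_3 = 6(Δ_2 - Δ_1) = 30
  1·M_2 + 4·M_3 + 1·M_4 = 6(Δ_3 - Δ_2) = 12
Natural end conditions: M_0 = M_4 = 0.
Solving the tridiagonal system: M_0 = 0, M_1 = 63/4, M_2 = 3, M_3 = 9/4, M_4 = 0.
On [0, 1], s'(t) = b_0 + 2c_0·t + 3d_0·t² with b_0 = Δ_0 - h_0(2M_0 + M_1)/6 = -109/8, c_0 = M_0/2 = 0, d_0 = (M_1 - M_0)/(6h_0) = 21/8. So s'(0) = -109/8.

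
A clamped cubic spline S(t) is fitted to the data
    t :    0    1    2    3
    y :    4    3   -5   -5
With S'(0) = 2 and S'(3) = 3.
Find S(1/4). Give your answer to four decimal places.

Put m_i = S'' at the i-th knot. Here h = (1, 1, 1) and Δ = (-1, -8, 0), so the interior equations h_(i-1)·m_(i-1) + 2(h_(i-1)+h_i)·m_i + h_i·m_(i+1) = 6(Δ_i − Δ_(i-1)) read
  1·m_0 + 4·m_1 + 1·m_2 = 6(Δ_1 - Δ_0) = -42
  1·m_1 + 4·m_2 + 1·m_3 = 6(Δ_2 - Δ_1) = 48
Clamped end conditions give two more equations: 2h_0·m_0 + h_0·m_1 = 6(Δ_0 - S'(0)) = -18 and h_2·m_2 + 2h_2·m_3 = 6(S'(3) - Δ_2) = 18.
Hence m_0 = -32/15, m_1 = -206/15, m_2 = 226/15, m_3 = 22/15.
On [0, 1], S(t) = 4 + 2·t - 16/15·t² - 29/15·t³.
With t = 1/4: S(1/4) = 1409/320.

4.4031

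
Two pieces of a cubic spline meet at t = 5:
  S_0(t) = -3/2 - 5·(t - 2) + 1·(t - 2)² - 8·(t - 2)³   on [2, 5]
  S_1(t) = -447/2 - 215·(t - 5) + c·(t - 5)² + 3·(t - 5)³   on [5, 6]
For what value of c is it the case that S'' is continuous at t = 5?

-71

S_0''(t) = 2 - 48·(t - 2), so S_0''(5) = -142. On the right, S_1''(5) = 2c, so c = -71.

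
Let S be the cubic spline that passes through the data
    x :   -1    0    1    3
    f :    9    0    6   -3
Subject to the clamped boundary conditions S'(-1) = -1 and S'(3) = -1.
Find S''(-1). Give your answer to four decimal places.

-43.5000

With σ_i denoting the second derivative at x_i, h_i = 1, 1, 2, and Δ_i = (y_(i+1) − y_i)/h_i = -9, 6, -9/2:
  1·σ_0 + 4·σ_1 + 1·σ_2 = 6(Δ_1 - Δ_0) = 90
  1·σ_1 + 6·σ_2 + 2·σ_3 = 6(Δ_2 - Δ_1) = -63
Clamped end conditions give two more equations: 2h_0·σ_0 + h_0·σ_1 = 6(Δ_0 - S'(-1)) = -48 and h_2·σ_2 + 2h_2·σ_3 = 6(S'(3) - Δ_2) = 21.
Hence σ_0 = -87/2, σ_1 = 39, σ_2 = -45/2, σ_3 = 33/2.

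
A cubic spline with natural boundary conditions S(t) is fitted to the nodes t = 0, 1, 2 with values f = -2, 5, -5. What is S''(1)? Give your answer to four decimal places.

-25.5000

With M_i denoting the second derivative at x_i, h_i = 1, 1, and Δ_i = (y_(i+1) − y_i)/h_i = 7, -10:
  1·M_0 + 4·M_1 + 1·M_2 = 6(Δ_1 - Δ_0) = -102
Natural end conditions: M_0 = M_2 = 0.
Solving: M_0 = 0, M_1 = -51/2, M_2 = 0.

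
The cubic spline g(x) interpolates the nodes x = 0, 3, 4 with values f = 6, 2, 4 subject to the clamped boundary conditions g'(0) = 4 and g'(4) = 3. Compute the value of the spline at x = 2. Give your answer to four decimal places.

3.8704

Let σ_i = g''(x_i). Step sizes h_i = 3, 1; slopes of the chords Δ_i = (y_(i+1) - y_i)/h_i = -4/3, 2.
  3·σ_0 + 8·σ_1 + 1·σ_2 = 6(Δ_1 - Δ_0) = 20
Clamped end conditions give two more equations: 2h_0·σ_0 + h_0·σ_1 = 6(Δ_0 - g'(0)) = -32 and h_1·σ_1 + 2h_1·σ_2 = 6(g'(4) - Δ_1) = 6.
Hence σ_0 = -97/12, σ_1 = 11/2, σ_2 = 1/4.
On [0, 3], g(x) = 6 + 4·x - 97/24·x² + 163/216·x³.
With x = 2: g(2) = 209/54.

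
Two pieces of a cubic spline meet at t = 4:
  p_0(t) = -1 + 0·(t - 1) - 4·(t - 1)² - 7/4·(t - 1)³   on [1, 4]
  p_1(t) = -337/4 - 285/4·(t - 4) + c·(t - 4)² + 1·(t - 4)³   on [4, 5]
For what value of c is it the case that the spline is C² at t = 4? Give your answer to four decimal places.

-19.7500

p_0''(t) = -8 - 21/2·(t - 1), so p_0''(4) = -79/2. On the right, p_1''(4) = 2c, so c = -79/4.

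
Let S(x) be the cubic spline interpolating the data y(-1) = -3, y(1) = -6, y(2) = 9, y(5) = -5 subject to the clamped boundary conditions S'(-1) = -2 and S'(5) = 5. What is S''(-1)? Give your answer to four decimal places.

With M_i denoting the second derivative at x_i, h_i = 2, 1, 3, and Δ_i = (y_(i+1) − y_i)/h_i = -3/2, 15, -14/3:
  2·M_0 + 6·M_1 + 1·M_2 = 6(Δ_1 - Δ_0) = 99
  1·M_1 + 8·M_2 + 3·M_3 = 6(Δ_2 - Δ_1) = -118
Clamped end conditions give two more equations: 2h_0·M_0 + h_0·M_1 = 6(Δ_0 - S'(-1)) = 3 and h_2·M_2 + 2h_2·M_3 = 6(S'(5) - Δ_2) = 58.
Hence M_0 = -163/14, M_1 = 347/14, M_2 = -185/7, M_3 = 961/42.

-11.6429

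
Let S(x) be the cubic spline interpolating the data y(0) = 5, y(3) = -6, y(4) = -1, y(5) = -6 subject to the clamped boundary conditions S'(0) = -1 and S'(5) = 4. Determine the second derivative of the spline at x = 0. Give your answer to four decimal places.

-9.4943

Put M_i = S'' at the i-th knot. Here h = (3, 1, 1) and Δ = (-11/3, 5, -5), so the interior equations h_(i-1)·M_(i-1) + 2(h_(i-1)+h_i)·M_i + h_i·M_(i+1) = 6(Δ_i − Δ_(i-1)) read
  3·M_0 + 8·M_1 + 1·M_2 = 6(Δ_1 - Δ_0) = 52
  1·M_1 + 4·M_2 + 1·M_3 = 6(Δ_2 - Δ_1) = -60
Clamped end conditions give two more equations: 2h_0·M_0 + h_0·M_1 = 6(Δ_0 - S'(0)) = -16 and h_2·M_2 + 2h_2·M_3 = 6(S'(5) - Δ_2) = 54.
Hence M_0 = -826/87, M_1 = 396/29, M_2 = -834/29, M_3 = 1200/29.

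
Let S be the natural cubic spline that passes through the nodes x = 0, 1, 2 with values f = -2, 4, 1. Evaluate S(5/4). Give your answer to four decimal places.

3.9883

Put M_i = S'' at the i-th knot. Here h = (1, 1) and Δ = (6, -3), so the interior equations h_(i-1)·M_(i-1) + 2(h_(i-1)+h_i)·M_i + h_i·M_(i+1) = 6(Δ_i − Δ_(i-1)) read
  1·M_0 + 4·M_1 + 1·M_2 = 6(Δ_1 - Δ_0) = -54
Natural end conditions: M_0 = M_2 = 0.
Solving: M_0 = 0, M_1 = -27/2, M_2 = 0.
On [1, 2], S(x) = 4 + 3/2·(x - 1) - 27/4·(x - 1)² + 9/4·(x - 1)³.
With (x - 1) = 1/4: S(5/4) = 1021/256.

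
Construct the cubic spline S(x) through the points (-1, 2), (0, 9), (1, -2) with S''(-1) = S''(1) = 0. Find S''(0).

Put M_i = S'' at the i-th knot. Here h = (1, 1) and Δ = (7, -11), so the interior equations h_(i-1)·M_(i-1) + 2(h_(i-1)+h_i)·M_i + h_i·M_(i+1) = 6(Δ_i − Δ_(i-1)) read
  1·M_0 + 4·M_1 + 1·M_2 = 6(Δ_1 - Δ_0) = -108
Natural end conditions: M_0 = M_2 = 0.
Solving: M_0 = 0, M_1 = -27, M_2 = 0.

-27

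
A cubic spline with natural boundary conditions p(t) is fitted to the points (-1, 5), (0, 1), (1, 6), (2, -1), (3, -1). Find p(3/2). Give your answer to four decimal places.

Put M_i = p'' at the i-th knot. Here h = (1, 1, 1, 1) and Δ = (-4, 5, -7, 0), so the interior equations h_(i-1)·M_(i-1) + 2(h_(i-1)+h_i)·M_i + h_i·M_(i+1) = 6(Δ_i − Δ_(i-1)) read
  1·M_0 + 4·M_1 + 1·M_2 = 6(Δ_1 - Δ_0) = 54
  1·M_1 + 4·M_2 + 1·M_3 = 6(Δ_2 - Δ_1) = -72
  1·M_2 + 4·M_3 + 1·M_4 = 6(Δ_3 - Δ_2) = 42
Natural end conditions: M_0 = M_4 = 0.
Forward elimination and back-substitution give M_0 = 0, M_1 = 285/14, M_2 = -192/7, M_3 = 243/14, M_4 = 0.
On [1, 2], p(t) = 6 - 3/4·(t - 1) - 96/7·(t - 1)² + 209/28·(t - 1)³.
With (t - 1) = 1/2: p(3/2) = 701/224.

3.1295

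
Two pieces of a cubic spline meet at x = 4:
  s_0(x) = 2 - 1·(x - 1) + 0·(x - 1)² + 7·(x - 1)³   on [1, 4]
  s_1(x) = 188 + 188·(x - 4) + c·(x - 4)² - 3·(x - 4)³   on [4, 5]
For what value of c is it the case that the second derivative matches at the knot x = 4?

s_0''(x) = 0 + 42·(x - 1), so s_0''(4) = 126. On the right, s_1''(4) = 2c, so c = 63.

63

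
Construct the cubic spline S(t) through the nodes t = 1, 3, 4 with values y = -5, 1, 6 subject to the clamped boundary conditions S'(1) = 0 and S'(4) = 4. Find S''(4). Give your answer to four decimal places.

-3.6667

Write m_i for S''(x_i). With h_i = 2, 1 and divided differences Δ_i = 3, 5, the continuity of S' gives the tridiagonal system
  2·m_0 + 6·m_1 + 1·m_2 = 6(Δ_1 - Δ_0) = 12
Clamped end conditions give two more equations: 2h_0·m_0 + h_0·m_1 = 6(Δ_0 - S'(1)) = 18 and h_1·m_1 + 2h_1·m_2 = 6(S'(4) - Δ_1) = -6.
Solving: m_0 = 23/6, m_1 = 4/3, m_2 = -11/3.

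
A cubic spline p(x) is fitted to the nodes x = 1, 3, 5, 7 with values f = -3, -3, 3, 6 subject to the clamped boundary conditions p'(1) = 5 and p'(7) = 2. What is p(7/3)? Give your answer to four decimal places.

Write M_i for p''(x_i). With h_i = 2, 2, 2 and divided differences Δ_i = 0, 3, 3/2, the continuity of p' gives the tridiagonal system
  2·M_0 + 8·M_1 + 2·M_2 = 6(Δ_1 - Δ_0) = 18
  2·M_1 + 8·M_2 + 2·M_3 = 6(Δ_2 - Δ_1) = -9
Clamped end conditions give two more equations: 2h_0·M_0 + h_0·M_1 = 6(Δ_0 - p'(1)) = -30 and h_2·M_2 + 2h_2·M_3 = 6(p'(7) - Δ_2) = 3.
Solving: M_0 = -103/10, M_1 = 28/5, M_2 = -31/10, M_3 = 23/10.
On [1, 3], p(x) = -3 + 5·(x - 1) - 103/20·(x - 1)² + 53/40·(x - 1)³.
With (x - 1) = 4/3: p(7/3) = -317/135.

-2.3481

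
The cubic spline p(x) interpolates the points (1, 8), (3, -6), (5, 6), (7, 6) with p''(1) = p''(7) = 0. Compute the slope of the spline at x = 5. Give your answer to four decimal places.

With σ_i denoting the second derivative at x_i, h_i = 2, 2, 2, and Δ_i = (y_(i+1) − y_i)/h_i = -7, 6, 0:
  2·σ_0 + 8·σ_1 + 2·σ_2 = 6(Δ_1 - Δ_0) = 78
  2·σ_1 + 8·σ_2 + 2·σ_3 = 6(Δ_2 - Δ_1) = -36
Natural end conditions: σ_0 = σ_3 = 0.
Forward elimination and back-substitution give σ_0 = 0, σ_1 = 58/5, σ_2 = -37/5, σ_3 = 0.
On [5, 7], p'(x) = b_2 + 2c_2·(x - 5) + 3d_2·(x - 5)² with b_2 = Δ_2 - h_2(2σ_2 + σ_3)/6 = 74/15, c_2 = σ_2/2 = -37/10, d_2 = (σ_3 - σ_2)/(6h_2) = 37/60. So p'(5) = 74/15.

4.9333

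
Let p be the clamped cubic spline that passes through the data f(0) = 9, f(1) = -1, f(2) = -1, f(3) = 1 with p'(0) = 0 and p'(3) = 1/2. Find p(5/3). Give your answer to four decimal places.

Put M_i = p'' at the i-th knot. Here h = (1, 1, 1) and Δ = (-10, 0, 2), so the interior equations h_(i-1)·M_(i-1) + 2(h_(i-1)+h_i)·M_i + h_i·M_(i+1) = 6(Δ_i − Δ_(i-1)) read
  1·M_0 + 4·M_1 + 1·M_2 = 6(Δ_1 - Δ_0) = 60
  1·M_1 + 4·M_2 + 1·M_3 = 6(Δ_2 - Δ_1) = 12
Clamped end conditions give two more equations: 2h_0·M_0 + h_0·M_1 = 6(Δ_0 - p'(0)) = -60 and h_2·M_2 + 2h_2·M_3 = 6(p'(3) - Δ_2) = -9.
Solving: M_0 = -649/15, M_1 = 398/15, M_2 = -43/15, M_3 = -46/15.
On [1, 2], p(x) = -1 - 251/30·(x - 1) + 199/15·(x - 1)² - 49/10·(x - 1)³.
With (x - 1) = 2/3: p(5/3) = -32/15.

-2.1333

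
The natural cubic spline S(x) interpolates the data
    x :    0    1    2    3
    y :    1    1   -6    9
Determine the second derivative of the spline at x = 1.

Put M_i = S'' at the i-th knot. Here h = (1, 1, 1) and Δ = (0, -7, 15), so the interior equations h_(i-1)·M_(i-1) + 2(h_(i-1)+h_i)·M_i + h_i·M_(i+1) = 6(Δ_i − Δ_(i-1)) read
  1·M_0 + 4·M_1 + 1·M_2 = 6(Δ_1 - Δ_0) = -42
  1·M_1 + 4·M_2 + 1·M_3 = 6(Δ_2 - Δ_1) = 132
Natural end conditions: M_0 = M_3 = 0.
Solving: M_0 = 0, M_1 = -20, M_2 = 38, M_3 = 0.

-20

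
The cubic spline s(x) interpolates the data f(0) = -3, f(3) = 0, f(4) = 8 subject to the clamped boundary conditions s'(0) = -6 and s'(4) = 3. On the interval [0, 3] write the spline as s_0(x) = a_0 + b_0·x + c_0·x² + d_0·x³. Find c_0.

2

With σ_i denoting the second derivative at x_i, h_i = 3, 1, and Δ_i = (y_(i+1) − y_i)/h_i = 1, 8:
  3·σ_0 + 8·σ_1 + 1·σ_2 = 6(Δ_1 - Δ_0) = 42
Clamped end conditions give two more equations: 2h_0·σ_0 + h_0·σ_1 = 6(Δ_0 - s'(0)) = 42 and h_1·σ_1 + 2h_1·σ_2 = 6(s'(4) - Δ_1) = -30.
Solving the tridiagonal system: σ_0 = 4, σ_1 = 6, σ_2 = -18.
On [0, 3], with s_0(x) = a_0 + b_0·x + c_0·x² + d_0·x³: c_0 = σ_0/2 = 2, d_0 = (σ_1 - σ_0)/(6h_0) = 1/9, b_0 = Δ_0 - h_0(2σ_0 + σ_1)/6 = -6.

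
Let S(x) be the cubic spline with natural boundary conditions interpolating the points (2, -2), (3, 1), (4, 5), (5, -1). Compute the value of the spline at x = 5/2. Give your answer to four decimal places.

-0.8500

Put m_i = S'' at the i-th knot. Here h = (1, 1, 1) and Δ = (3, 4, -6), so the interior equations h_(i-1)·m_(i-1) + 2(h_(i-1)+h_i)·m_i + h_i·m_(i+1) = 6(Δ_i − Δ_(i-1)) read
  1·m_0 + 4·m_1 + 1·m_2 = 6(Δ_1 - Δ_0) = 6
  1·m_1 + 4·m_2 + 1·m_3 = 6(Δ_2 - Δ_1) = -60
Natural end conditions: m_0 = m_3 = 0.
Solving: m_0 = 0, m_1 = 28/5, m_2 = -82/5, m_3 = 0.
On [2, 3], S(x) = -2 + 31/15·(x - 2) + 0·(x - 2)² + 14/15·(x - 2)³.
With (x - 2) = 1/2: S(5/2) = -17/20.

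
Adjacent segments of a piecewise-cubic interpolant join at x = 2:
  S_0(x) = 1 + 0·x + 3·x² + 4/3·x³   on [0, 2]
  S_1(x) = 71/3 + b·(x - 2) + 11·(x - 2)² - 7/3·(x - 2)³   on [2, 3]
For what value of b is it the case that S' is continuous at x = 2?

S_0'(x) = 0 + 6·x + 4·x², so S_0'(2) = 28. On the right, S_1'(2) = b, so b = 28.

28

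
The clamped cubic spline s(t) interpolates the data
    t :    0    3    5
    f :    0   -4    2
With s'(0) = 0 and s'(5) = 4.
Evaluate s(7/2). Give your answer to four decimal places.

Let σ_i = s''(x_i). Step sizes h_i = 3, 2; slopes of the chords Δ_i = (y_(i+1) - y_i)/h_i = -4/3, 3.
  3·σ_0 + 10·σ_1 + 2·σ_2 = 6(Δ_1 - Δ_0) = 26
Clamped end conditions give two more equations: 2h_0·σ_0 + h_0·σ_1 = 6(Δ_0 - s'(0)) = -8 and h_1·σ_1 + 2h_1·σ_2 = 6(s'(5) - Δ_1) = 6.
Forward elimination and back-substitution give σ_0 = -47/15, σ_1 = 18/5, σ_2 = -3/10.
On [3, 5], s(t) = -4 + 7/10·(t - 3) + 9/5·(t - 3)² - 13/40·(t - 3)³.
With (t - 3) = 1/2: s(7/2) = -1037/320.

-3.2406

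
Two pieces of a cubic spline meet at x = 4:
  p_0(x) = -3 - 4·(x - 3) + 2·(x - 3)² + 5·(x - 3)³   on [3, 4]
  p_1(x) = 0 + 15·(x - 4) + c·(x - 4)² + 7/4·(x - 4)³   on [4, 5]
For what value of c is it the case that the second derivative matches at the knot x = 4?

p_0''(x) = 4 + 30·(x - 3), so p_0''(4) = 34. On the right, p_1''(4) = 2c, so c = 17.

17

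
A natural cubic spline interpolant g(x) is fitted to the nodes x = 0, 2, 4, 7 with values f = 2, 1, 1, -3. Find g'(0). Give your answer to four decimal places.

With M_i denoting the second derivative at x_i, h_i = 2, 2, 3, and Δ_i = (y_(i+1) − y_i)/h_i = -1/2, 0, -4/3:
  2·M_0 + 8·M_1 + 2·M_2 = 6(Δ_1 - Δ_0) = 3
  2·M_1 + 10·M_2 + 3·M_3 = 6(Δ_2 - Δ_1) = -8
Natural end conditions: M_0 = M_3 = 0.
Hence M_0 = 0, M_1 = 23/38, M_2 = -35/38, M_3 = 0.
On [0, 2], g'(x) = b_0 + 2c_0·x + 3d_0·x² with b_0 = Δ_0 - h_0(2M_0 + M_1)/6 = -40/57, c_0 = M_0/2 = 0, d_0 = (M_1 - M_0)/(6h_0) = 23/456. So g'(0) = -40/57.

-0.7018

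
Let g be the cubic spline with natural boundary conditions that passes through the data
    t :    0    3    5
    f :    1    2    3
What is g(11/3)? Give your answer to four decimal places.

Put M_i = g'' at the i-th knot. Here h = (3, 2) and Δ = (1/3, 1/2), so the interior equations h_(i-1)·M_(i-1) + 2(h_(i-1)+h_i)·M_i + h_i·M_(i+1) = 6(Δ_i − Δ_(i-1)) read
  3·M_0 + 10·M_1 + 2·M_2 = 6(Δ_1 - Δ_0) = 1
Natural end conditions: M_0 = M_2 = 0.
Solving the tridiagonal system: M_0 = 0, M_1 = 1/10, M_2 = 0.
On [3, 5], g(t) = 2 + 13/30·(t - 3) + 1/20·(t - 3)² - 1/120·(t - 3)³.
With (t - 3) = 2/3: g(11/3) = 187/81.

2.3086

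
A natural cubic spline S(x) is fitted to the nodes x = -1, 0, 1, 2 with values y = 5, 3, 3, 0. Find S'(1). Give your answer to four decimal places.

-1.1333

Put M_i = S'' at the i-th knot. Here h = (1, 1, 1) and Δ = (-2, 0, -3), so the interior equations h_(i-1)·M_(i-1) + 2(h_(i-1)+h_i)·M_i + h_i·M_(i+1) = 6(Δ_i − Δ_(i-1)) read
  1·M_0 + 4·M_1 + 1·M_2 = 6(Δ_1 - Δ_0) = 12
  1·M_1 + 4·M_2 + 1·M_3 = 6(Δ_2 - Δ_1) = -18
Natural end conditions: M_0 = M_3 = 0.
Forward elimination and back-substitution give M_0 = 0, M_1 = 22/5, M_2 = -28/5, M_3 = 0.
On [1, 2], S'(x) = b_2 + 2c_2·(x - 1) + 3d_2·(x - 1)² with b_2 = Δ_2 - h_2(2M_2 + M_3)/6 = -17/15, c_2 = M_2/2 = -14/5, d_2 = (M_3 - M_2)/(6h_2) = 14/15. So S'(1) = -17/15.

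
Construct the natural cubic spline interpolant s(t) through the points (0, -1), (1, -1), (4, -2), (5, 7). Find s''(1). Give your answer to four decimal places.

Let σ_i = s''(x_i). Step sizes h_i = 1, 3, 1; slopes of the chords Δ_i = (y_(i+1) - y_i)/h_i = 0, -1/3, 9.
  1·σ_0 + 8·σ_1 + 3·σ_2 = 6(Δ_1 - Δ_0) = -2
  3·σ_1 + 8·σ_2 + 1·σ_3 = 6(Δ_2 - Δ_1) = 56
Natural end conditions: σ_0 = σ_3 = 0.
Solving: σ_0 = 0, σ_1 = -184/55, σ_2 = 454/55, σ_3 = 0.

-3.3455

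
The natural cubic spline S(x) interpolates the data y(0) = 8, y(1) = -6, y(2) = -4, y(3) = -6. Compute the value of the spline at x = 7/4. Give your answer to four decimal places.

-4.8625

Let σ_i = S''(x_i). Step sizes h_i = 1, 1, 1; slopes of the chords Δ_i = (y_(i+1) - y_i)/h_i = -14, 2, -2.
  1·σ_0 + 4·σ_1 + 1·σ_2 = 6(Δ_1 - Δ_0) = 96
  1·σ_1 + 4·σ_2 + 1·σ_3 = 6(Δ_2 - Δ_1) = -24
Natural end conditions: σ_0 = σ_3 = 0.
Solving the tridiagonal system: σ_0 = 0, σ_1 = 136/5, σ_2 = -64/5, σ_3 = 0.
On [1, 2], S(x) = -6 - 74/15·(x - 1) + 68/5·(x - 1)² - 20/3·(x - 1)³.
With (x - 1) = 3/4: S(7/4) = -389/80.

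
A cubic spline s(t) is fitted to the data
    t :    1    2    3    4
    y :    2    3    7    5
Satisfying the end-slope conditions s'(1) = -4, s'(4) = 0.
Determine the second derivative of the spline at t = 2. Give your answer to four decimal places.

Put m_i = s'' at the i-th knot. Here h = (1, 1, 1) and Δ = (1, 4, -2), so the interior equations h_(i-1)·m_(i-1) + 2(h_(i-1)+h_i)·m_i + h_i·m_(i+1) = 6(Δ_i − Δ_(i-1)) read
  1·m_0 + 4·m_1 + 1·m_2 = 6(Δ_1 - Δ_0) = 18
  1·m_1 + 4·m_2 + 1·m_3 = 6(Δ_2 - Δ_1) = -36
Clamped end conditions give two more equations: 2h_0·m_0 + h_0·m_1 = 6(Δ_0 - s'(1)) = 30 and h_2·m_2 + 2h_2·m_3 = 6(s'(4) - Δ_2) = 12.
Solving: m_0 = 38/3, m_1 = 14/3, m_2 = -40/3, m_3 = 38/3.

4.6667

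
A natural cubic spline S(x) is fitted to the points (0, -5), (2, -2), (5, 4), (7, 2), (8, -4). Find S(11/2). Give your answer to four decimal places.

4.4571

Put M_i = S'' at the i-th knot. Here h = (2, 3, 2, 1) and Δ = (3/2, 2, -1, -6), so the interior equations h_(i-1)·M_(i-1) + 2(h_(i-1)+h_i)·M_i + h_i·M_(i+1) = 6(Δ_i − Δ_(i-1)) read
  2·M_0 + 10·M_1 + 3·M_2 = 6(Δ_1 - Δ_0) = 3
  3·M_1 + 10·M_2 + 2·M_3 = 6(Δ_2 - Δ_1) = -18
  2·M_2 + 6·M_3 + 1·M_4 = 6(Δ_3 - Δ_2) = -30
Natural end conditions: M_0 = M_4 = 0.
Solving the tridiagonal system: M_0 = 0, M_1 = 156/253, M_2 = -267/253, M_3 = -1176/253, M_4 = 0.
On [5, 7], S(x) = 4 + 317/253·(x - 5) - 267/506·(x - 5)² - 303/1012·(x - 5)³.
With (x - 5) = 1/2: S(11/2) = 36085/8096.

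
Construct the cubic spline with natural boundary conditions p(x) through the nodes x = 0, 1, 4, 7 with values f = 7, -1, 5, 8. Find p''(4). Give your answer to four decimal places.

-2.6207

Write M_i for p''(x_i). With h_i = 1, 3, 3 and divided differences Δ_i = -8, 2, 1, the continuity of p' gives the tridiagonal system
  1·M_0 + 8·M_1 + 3·M_2 = 6(Δ_1 - Δ_0) = 60
  3·M_1 + 12·M_2 + 3·M_3 = 6(Δ_2 - Δ_1) = -6
Natural end conditions: M_0 = M_3 = 0.
Solving the tridiagonal system: M_0 = 0, M_1 = 246/29, M_2 = -76/29, M_3 = 0.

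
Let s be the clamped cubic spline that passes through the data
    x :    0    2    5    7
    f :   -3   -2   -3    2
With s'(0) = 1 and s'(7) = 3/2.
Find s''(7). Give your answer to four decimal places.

Let M_i = s''(x_i). Step sizes h_i = 2, 3, 2; slopes of the chords Δ_i = (y_(i+1) - y_i)/h_i = 1/2, -1/3, 5/2.
  2·M_0 + 10·M_1 + 3·M_2 = 6(Δ_1 - Δ_0) = -5
  3·M_1 + 10·M_2 + 2·M_3 = 6(Δ_2 - Δ_1) = 17
Clamped end conditions give two more equations: 2h_0·M_0 + h_0·M_1 = 6(Δ_0 - s'(0)) = -3 and h_2·M_2 + 2h_2·M_3 = 6(s'(7) - Δ_2) = -6.
Solving: M_0 = -11/96, M_1 = -61/48, M_2 = 127/48, M_3 = -271/96.

-2.8229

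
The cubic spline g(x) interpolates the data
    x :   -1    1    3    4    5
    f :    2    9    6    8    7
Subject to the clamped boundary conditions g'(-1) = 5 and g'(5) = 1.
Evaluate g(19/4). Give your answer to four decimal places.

7.0251

Write m_i for g''(x_i). With h_i = 2, 2, 1, 1 and divided differences Δ_i = 7/2, -3/2, 2, -1, the continuity of g' gives the tridiagonal system
  2·m_0 + 8·m_1 + 2·m_2 = 6(Δ_1 - Δ_0) = -30
  2·m_1 + 6·m_2 + 1·m_3 = 6(Δ_2 - Δ_1) = 21
  1·m_2 + 4·m_3 + 1·m_4 = 6(Δ_3 - Δ_2) = -18
Clamped end conditions give two more equations: 2h_0·m_0 + h_0·m_1 = 6(Δ_0 - g'(-1)) = -9 and h_3·m_3 + 2h_3·m_4 = 6(g'(5) - Δ_3) = 12.
Solving: m_0 = 23/42, m_1 = -235/42, m_2 = 41/6, m_3 = -185/21, m_4 = 437/42.
On [4, 5], g(x) = 8 + 17/84·(x - 4) - 185/42·(x - 4)² + 269/84·(x - 4)³.
With (x - 4) = 3/4: g(19/4) = 12589/1792.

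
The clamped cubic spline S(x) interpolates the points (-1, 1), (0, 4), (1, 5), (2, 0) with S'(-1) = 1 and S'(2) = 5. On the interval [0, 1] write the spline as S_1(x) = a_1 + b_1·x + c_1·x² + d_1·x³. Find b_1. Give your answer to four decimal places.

4.0667

Let M_i = S''(x_i). Step sizes h_i = 1, 1, 1; slopes of the chords Δ_i = (y_(i+1) - y_i)/h_i = 3, 1, -5.
  1·M_0 + 4·M_1 + 1·M_2 = 6(Δ_1 - Δ_0) = -12
  1·M_1 + 4·M_2 + 1·M_3 = 6(Δ_2 - Δ_1) = -36
Clamped end conditions give two more equations: 2h_0·M_0 + h_0·M_1 = 6(Δ_0 - S'(-1)) = 12 and h_2·M_2 + 2h_2·M_3 = 6(S'(2) - Δ_2) = 60.
Solving the tridiagonal system: M_0 = 88/15, M_1 = 4/15, M_2 = -284/15, M_3 = 592/15.
On [0, 1], with S_1(x) = a_1 + b_1·x + c_1·x² + d_1·x³: c_1 = M_1/2 = 2/15, d_1 = (M_2 - M_1)/(6h_1) = -16/5, b_1 = Δ_1 - h_1(2M_1 + M_2)/6 = 61/15.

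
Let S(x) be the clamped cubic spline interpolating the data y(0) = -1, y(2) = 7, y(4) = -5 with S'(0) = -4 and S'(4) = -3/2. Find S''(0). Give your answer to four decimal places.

20.1250

With M_i denoting the second derivative at x_i, h_i = 2, 2, and Δ_i = (y_(i+1) − y_i)/h_i = 4, -6:
  2·M_0 + 8·M_1 + 2·M_2 = 6(Δ_1 - Δ_0) = -60
Clamped end conditions give two more equations: 2h_0·M_0 + h_0·M_1 = 6(Δ_0 - S'(0)) = 48 and h_1·M_1 + 2h_1·M_2 = 6(S'(4) - Δ_1) = 27.
Solving: M_0 = 161/8, M_1 = -65/4, M_2 = 119/8.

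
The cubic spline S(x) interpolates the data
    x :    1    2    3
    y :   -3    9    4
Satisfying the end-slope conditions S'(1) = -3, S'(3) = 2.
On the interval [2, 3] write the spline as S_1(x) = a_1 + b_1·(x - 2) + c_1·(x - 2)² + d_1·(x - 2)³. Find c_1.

-28

Put M_i = S'' at the i-th knot. Here h = (1, 1) and Δ = (12, -5), so the interior equations h_(i-1)·M_(i-1) + 2(h_(i-1)+h_i)·M_i + h_i·M_(i+1) = 6(Δ_i − Δ_(i-1)) read
  1·M_0 + 4·M_1 + 1·M_2 = 6(Δ_1 - Δ_0) = -102
Clamped end conditions give two more equations: 2h_0·M_0 + h_0·M_1 = 6(Δ_0 - S'(1)) = 90 and h_1·M_1 + 2h_1·M_2 = 6(S'(3) - Δ_1) = 42.
Forward elimination and back-substitution give M_0 = 73, M_1 = -56, M_2 = 49.
On [2, 3], with S_1(x) = a_1 + b_1·(x - 2) + c_1·(x - 2)² + d_1·(x - 2)³: c_1 = M_1/2 = -28, d_1 = (M_2 - M_1)/(6h_1) = 35/2, b_1 = Δ_1 - h_1(2M_1 + M_2)/6 = 11/2.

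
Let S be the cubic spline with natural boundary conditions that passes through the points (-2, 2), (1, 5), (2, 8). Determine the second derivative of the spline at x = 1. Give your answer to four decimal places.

Put σ_i = S'' at the i-th knot. Here h = (3, 1) and Δ = (1, 3), so the interior equations h_(i-1)·σ_(i-1) + 2(h_(i-1)+h_i)·σ_i + h_i·σ_(i+1) = 6(Δ_i − Δ_(i-1)) read
  3·σ_0 + 8·σ_1 + 1·σ_2 = 6(Δ_1 - Δ_0) = 12
Natural end conditions: σ_0 = σ_2 = 0.
Forward elimination and back-substitution give σ_0 = 0, σ_1 = 3/2, σ_2 = 0.

1.5000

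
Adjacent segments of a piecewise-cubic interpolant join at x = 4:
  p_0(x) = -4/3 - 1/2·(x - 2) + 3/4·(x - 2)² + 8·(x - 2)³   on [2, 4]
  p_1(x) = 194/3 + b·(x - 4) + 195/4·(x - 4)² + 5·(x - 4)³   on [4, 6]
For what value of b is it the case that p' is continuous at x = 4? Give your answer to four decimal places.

p_0'(x) = -1/2 + 3/2·(x - 2) + 24·(x - 2)², so p_0'(4) = 197/2. On the right, p_1'(4) = b, so b = 197/2.

98.5000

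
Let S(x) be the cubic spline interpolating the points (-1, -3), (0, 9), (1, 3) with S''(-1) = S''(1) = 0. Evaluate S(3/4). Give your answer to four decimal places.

With m_i denoting the second derivative at x_i, h_i = 1, 1, and Δ_i = (y_(i+1) − y_i)/h_i = 12, -6:
  1·m_0 + 4·m_1 + 1·m_2 = 6(Δ_1 - Δ_0) = -108
Natural end conditions: m_0 = m_2 = 0.
Solving the tridiagonal system: m_0 = 0, m_1 = -27, m_2 = 0.
On [0, 1], S(x) = 9 + 3·x - 27/2·x² + 9/2·x³.
With x = 3/4: S(3/4) = 711/128.

5.5547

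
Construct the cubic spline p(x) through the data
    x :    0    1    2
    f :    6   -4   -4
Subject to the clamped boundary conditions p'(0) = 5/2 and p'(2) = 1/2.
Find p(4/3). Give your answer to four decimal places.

-5.2593

Write M_i for p''(x_i). With h_i = 1, 1 and divided differences Δ_i = -10, 0, the continuity of p' gives the tridiagonal system
  1·M_0 + 4·M_1 + 1·M_2 = 6(Δ_1 - Δ_0) = 60
Clamped end conditions give two more equations: 2h_0·M_0 + h_0·M_1 = 6(Δ_0 - p'(0)) = -75 and h_1·M_1 + 2h_1·M_2 = 6(p'(2) - Δ_1) = 3.
Hence M_0 = -107/2, M_1 = 32, M_2 = -29/2.
On [1, 2], p(x) = -4 - 33/4·(x - 1) + 16·(x - 1)² - 31/4·(x - 1)³.
With (x - 1) = 1/3: p(4/3) = -142/27.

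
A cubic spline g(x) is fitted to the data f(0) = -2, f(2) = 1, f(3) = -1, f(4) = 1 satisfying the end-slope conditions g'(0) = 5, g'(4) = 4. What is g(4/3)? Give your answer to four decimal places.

Write M_i for g''(x_i). With h_i = 2, 1, 1 and divided differences Δ_i = 3/2, -2, 2, the continuity of g' gives the tridiagonal system
  2·M_0 + 6·M_1 + 1·M_2 = 6(Δ_1 - Δ_0) = -21
  1·M_1 + 4·M_2 + 1·M_3 = 6(Δ_2 - Δ_1) = 24
Clamped end conditions give two more equations: 2h_0·M_0 + h_0·M_1 = 6(Δ_0 - g'(0)) = -21 and h_2·M_2 + 2h_2·M_3 = 6(g'(4) - Δ_2) = 12.
Hence M_0 = -79/22, M_1 = -73/22, M_2 = 67/11, M_3 = 65/22.
On [0, 2], g(x) = -2 + 5·x - 79/44·x² + 1/44·x³.
With x = 4/3: g(4/3) = 454/297.

1.5286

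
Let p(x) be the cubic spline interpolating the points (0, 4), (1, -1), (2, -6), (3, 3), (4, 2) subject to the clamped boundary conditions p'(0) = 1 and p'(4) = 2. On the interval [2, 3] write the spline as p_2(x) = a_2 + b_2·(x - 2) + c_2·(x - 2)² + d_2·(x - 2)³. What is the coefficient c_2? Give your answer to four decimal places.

14.3750

With m_i denoting the second derivative at x_i, h_i = 1, 1, 1, 1, and Δ_i = (y_(i+1) − y_i)/h_i = -5, -5, 9, -1:
  1·m_0 + 4·m_1 + 1·m_2 = 6(Δ_1 - Δ_0) = 0
  1·m_1 + 4·m_2 + 1·m_3 = 6(Δ_2 - Δ_1) = 84
  1·m_2 + 4·m_3 + 1·m_4 = 6(Δ_3 - Δ_2) = -60
Clamped end conditions give two more equations: 2h_0·m_0 + h_0·m_1 = 6(Δ_0 - p'(0)) = -36 and h_3·m_3 + 2h_3·m_4 = 6(p'(4) - Δ_3) = 18.
Solving the tridiagonal system: m_0 = -461/28, m_1 = -43/14, m_2 = 115/4, m_3 = -391/14, m_4 = 643/28.
On [2, 3], with p_2(x) = a_2 + b_2·(x - 2) + c_2·(x - 2)² + d_2·(x - 2)³: c_2 = m_2/2 = 115/8, d_2 = (m_3 - m_2)/(6h_2) = -529/56, b_2 = Δ_2 - h_2(2m_2 + m_3)/6 = 57/14.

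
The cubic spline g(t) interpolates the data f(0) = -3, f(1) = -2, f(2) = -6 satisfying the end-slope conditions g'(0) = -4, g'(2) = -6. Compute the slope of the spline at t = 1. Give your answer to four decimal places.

Put m_i = g'' at the i-th knot. Here h = (1, 1) and Δ = (1, -4), so the interior equations h_(i-1)·m_(i-1) + 2(h_(i-1)+h_i)·m_i + h_i·m_(i+1) = 6(Δ_i − Δ_(i-1)) read
  1·m_0 + 4·m_1 + 1·m_2 = 6(Δ_1 - Δ_0) = -30
Clamped end conditions give two more equations: 2h_0·m_0 + h_0·m_1 = 6(Δ_0 - g'(0)) = 30 and h_1·m_1 + 2h_1·m_2 = 6(g'(2) - Δ_1) = -12.
Solving: m_0 = 43/2, m_1 = -13, m_2 = 1/2.
On [1, 2], g'(t) = b_1 + 2c_1·(t - 1) + 3d_1·(t - 1)² with b_1 = Δ_1 - h_1(2m_1 + m_2)/6 = 1/4, c_1 = m_1/2 = -13/2, d_1 = (m_2 - m_1)/(6h_1) = 9/4. So g'(1) = 1/4.

0.2500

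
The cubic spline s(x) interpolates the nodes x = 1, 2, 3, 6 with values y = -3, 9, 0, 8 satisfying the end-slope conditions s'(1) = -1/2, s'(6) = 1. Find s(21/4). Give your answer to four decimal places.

4.7546

Put σ_i = s'' at the i-th knot. Here h = (1, 1, 3) and Δ = (12, -9, 8/3), so the interior equations h_(i-1)·σ_(i-1) + 2(h_(i-1)+h_i)·σ_i + h_i·σ_(i+1) = 6(Δ_i − Δ_(i-1)) read
  1·σ_0 + 4·σ_1 + 1·σ_2 = 6(Δ_1 - Δ_0) = -126
  1·σ_1 + 8·σ_2 + 3·σ_3 = 6(Δ_2 - Δ_1) = 70
Clamped end conditions give two more equations: 2h_0·σ_0 + h_0·σ_1 = 6(Δ_0 - s'(1)) = 75 and h_2·σ_2 + 2h_2·σ_3 = 6(s'(6) - Δ_2) = -10.
Hence σ_0 = 1846/29, σ_1 = -1517/29, σ_2 = 568/29, σ_3 = -997/87.
On [3, 6], s(x) = 0 - 649/58·(x - 3) + 284/29·(x - 3)² - 2701/1566·(x - 3)³.
With (x - 3) = 9/4: s(21/4) = 17649/3712.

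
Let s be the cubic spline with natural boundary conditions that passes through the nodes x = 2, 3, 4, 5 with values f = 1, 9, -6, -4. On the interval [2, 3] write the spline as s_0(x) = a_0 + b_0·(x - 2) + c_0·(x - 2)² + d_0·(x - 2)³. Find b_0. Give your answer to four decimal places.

Write M_i for s''(x_i). With h_i = 1, 1, 1 and divided differences Δ_i = 8, -15, 2, the continuity of s' gives the tridiagonal system
  1·M_0 + 4·M_1 + 1·M_2 = 6(Δ_1 - Δ_0) = -138
  1·M_1 + 4·M_2 + 1·M_3 = 6(Δ_2 - Δ_1) = 102
Natural end conditions: M_0 = M_3 = 0.
Solving: M_0 = 0, M_1 = -218/5, M_2 = 182/5, M_3 = 0.
On [2, 3], with s_0(x) = a_0 + b_0·(x - 2) + c_0·(x - 2)² + d_0·(x - 2)³: c_0 = M_0/2 = 0, d_0 = (M_1 - M_0)/(6h_0) = -109/15, b_0 = Δ_0 - h_0(2M_0 + M_1)/6 = 229/15.

15.2667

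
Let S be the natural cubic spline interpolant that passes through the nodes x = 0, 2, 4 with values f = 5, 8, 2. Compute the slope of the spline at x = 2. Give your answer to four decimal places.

With M_i denoting the second derivative at x_i, h_i = 2, 2, and Δ_i = (y_(i+1) − y_i)/h_i = 3/2, -3:
  2·M_0 + 8·M_1 + 2·M_2 = 6(Δ_1 - Δ_0) = -27
Natural end conditions: M_0 = M_2 = 0.
Forward elimination and back-substitution give M_0 = 0, M_1 = -27/8, M_2 = 0.
On [2, 4], S'(x) = b_1 + 2c_1·(x - 2) + 3d_1·(x - 2)² with b_1 = Δ_1 - h_1(2M_1 + M_2)/6 = -3/4, c_1 = M_1/2 = -27/16, d_1 = (M_2 - M_1)/(6h_1) = 9/32. So S'(2) = -3/4.

-0.7500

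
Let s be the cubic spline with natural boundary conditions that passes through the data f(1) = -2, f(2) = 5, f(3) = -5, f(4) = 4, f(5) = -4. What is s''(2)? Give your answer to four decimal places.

Put m_i = s'' at the i-th knot. Here h = (1, 1, 1, 1) and Δ = (7, -10, 9, -8), so the interior equations h_(i-1)·m_(i-1) + 2(h_(i-1)+h_i)·m_i + h_i·m_(i+1) = 6(Δ_i − Δ_(i-1)) read
  1·m_0 + 4·m_1 + 1·m_2 = 6(Δ_1 - Δ_0) = -102
  1·m_1 + 4·m_2 + 1·m_3 = 6(Δ_2 - Δ_1) = 114
  1·m_2 + 4·m_3 + 1·m_4 = 6(Δ_3 - Δ_2) = -102
Natural end conditions: m_0 = m_4 = 0.
Hence m_0 = 0, m_1 = -261/7, m_2 = 330/7, m_3 = -261/7, m_4 = 0.

-37.2857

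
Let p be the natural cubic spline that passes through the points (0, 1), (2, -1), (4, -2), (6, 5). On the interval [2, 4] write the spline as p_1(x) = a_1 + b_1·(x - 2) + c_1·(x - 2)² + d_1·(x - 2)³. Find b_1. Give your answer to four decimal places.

-1.2667

Write M_i for p''(x_i). With h_i = 2, 2, 2 and divided differences Δ_i = -1, -1/2, 7/2, the continuity of p' gives the tridiagonal system
  2·M_0 + 8·M_1 + 2·M_2 = 6(Δ_1 - Δ_0) = 3
  2·M_1 + 8·M_2 + 2·M_3 = 6(Δ_2 - Δ_1) = 24
Natural end conditions: M_0 = M_3 = 0.
Hence M_0 = 0, M_1 = -2/5, M_2 = 31/10, M_3 = 0.
On [2, 4], with p_1(x) = a_1 + b_1·(x - 2) + c_1·(x - 2)² + d_1·(x - 2)³: c_1 = M_1/2 = -1/5, d_1 = (M_2 - M_1)/(6h_1) = 7/24, b_1 = Δ_1 - h_1(2M_1 + M_2)/6 = -19/15.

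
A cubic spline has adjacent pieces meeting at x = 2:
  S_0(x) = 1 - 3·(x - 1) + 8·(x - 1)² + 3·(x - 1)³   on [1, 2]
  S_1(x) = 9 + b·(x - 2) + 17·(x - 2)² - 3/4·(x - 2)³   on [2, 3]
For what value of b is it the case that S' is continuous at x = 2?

22

S_0'(x) = -3 + 16·(x - 1) + 9·(x - 1)², so S_0'(2) = 22. On the right, S_1'(2) = b, so b = 22.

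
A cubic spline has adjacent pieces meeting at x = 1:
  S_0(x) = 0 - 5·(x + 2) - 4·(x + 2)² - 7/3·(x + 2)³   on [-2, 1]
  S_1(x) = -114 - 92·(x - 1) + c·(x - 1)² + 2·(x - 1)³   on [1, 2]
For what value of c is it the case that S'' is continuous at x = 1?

-25

S_0''(x) = -8 - 14·(x + 2), so S_0''(1) = -50. On the right, S_1''(1) = 2c, so c = -25.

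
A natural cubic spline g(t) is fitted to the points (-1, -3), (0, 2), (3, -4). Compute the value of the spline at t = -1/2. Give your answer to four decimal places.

-0.1719

Put M_i = g'' at the i-th knot. Here h = (1, 3) and Δ = (5, -2), so the interior equations h_(i-1)·M_(i-1) + 2(h_(i-1)+h_i)·M_i + h_i·M_(i+1) = 6(Δ_i − Δ_(i-1)) read
  1·M_0 + 8·M_1 + 3·M_2 = 6(Δ_1 - Δ_0) = -42
Natural end conditions: M_0 = M_2 = 0.
Forward elimination and back-substitution give M_0 = 0, M_1 = -21/4, M_2 = 0.
On [-1, 0], g(t) = -3 + 47/8·(t + 1) + 0·(t + 1)² - 7/8·(t + 1)³.
With (t + 1) = 1/2: g(-1/2) = -11/64.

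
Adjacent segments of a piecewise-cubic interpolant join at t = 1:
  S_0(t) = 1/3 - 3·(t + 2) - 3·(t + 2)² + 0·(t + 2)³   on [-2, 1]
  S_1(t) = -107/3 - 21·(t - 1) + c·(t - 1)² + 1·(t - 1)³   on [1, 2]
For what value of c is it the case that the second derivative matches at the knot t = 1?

S_0''(t) = -6 + 0·(t + 2), so S_0''(1) = -6. On the right, S_1''(1) = 2c, so c = -3.

-3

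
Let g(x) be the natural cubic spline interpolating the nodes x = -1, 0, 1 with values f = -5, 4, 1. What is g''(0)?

Put σ_i = g'' at the i-th knot. Here h = (1, 1) and Δ = (9, -3), so the interior equations h_(i-1)·σ_(i-1) + 2(h_(i-1)+h_i)·σ_i + h_i·σ_(i+1) = 6(Δ_i − Δ_(i-1)) read
  1·σ_0 + 4·σ_1 + 1·σ_2 = 6(Δ_1 - Δ_0) = -72
Natural end conditions: σ_0 = σ_2 = 0.
Solving the tridiagonal system: σ_0 = 0, σ_1 = -18, σ_2 = 0.

-18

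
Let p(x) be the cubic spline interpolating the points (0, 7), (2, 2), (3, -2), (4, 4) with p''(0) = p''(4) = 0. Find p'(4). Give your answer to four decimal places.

8.6739

Put m_i = p'' at the i-th knot. Here h = (2, 1, 1) and Δ = (-5/2, -4, 6), so the interior equations h_(i-1)·m_(i-1) + 2(h_(i-1)+h_i)·m_i + h_i·m_(i+1) = 6(Δ_i − Δ_(i-1)) read
  2·m_0 + 6·m_1 + 1·m_2 = 6(Δ_1 - Δ_0) = -9
  1·m_1 + 4·m_2 + 1·m_3 = 6(Δ_2 - Δ_1) = 60
Natural end conditions: m_0 = m_3 = 0.
Solving the tridiagonal system: m_0 = 0, m_1 = -96/23, m_2 = 369/23, m_3 = 0.
On [3, 4], p'(x) = b_2 + 2c_2·(x - 3) + 3d_2·(x - 3)² with b_2 = Δ_2 - h_2(2m_2 + m_3)/6 = 15/23, c_2 = m_2/2 = 369/46, d_2 = (m_3 - m_2)/(6h_2) = -123/46. So p'(4) = 399/46.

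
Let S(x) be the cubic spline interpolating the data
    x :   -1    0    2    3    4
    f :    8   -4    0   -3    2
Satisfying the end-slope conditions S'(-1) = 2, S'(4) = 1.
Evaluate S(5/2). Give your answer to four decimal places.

-1.7393

Put m_i = S'' at the i-th knot. Here h = (1, 2, 1, 1) and Δ = (-12, 2, -3, 5), so the interior equations h_(i-1)·m_(i-1) + 2(h_(i-1)+h_i)·m_i + h_i·m_(i+1) = 6(Δ_i − Δ_(i-1)) read
  1·m_0 + 6·m_1 + 2·m_2 = 6(Δ_1 - Δ_0) = 84
  2·m_1 + 6·m_2 + 1·m_3 = 6(Δ_2 - Δ_1) = -30
  1·m_2 + 4·m_3 + 1·m_4 = 6(Δ_3 - Δ_2) = 48
Clamped end conditions give two more equations: 2h_0·m_0 + h_0·m_1 = 6(Δ_0 - S'(-1)) = -84 and h_3·m_3 + 2h_3·m_4 = 6(S'(4) - Δ_3) = -24.
Solving: m_0 = -1819/32, m_1 = 475/16, m_2 = -1193/64, m_3 = 719/32, m_4 = -1487/64.
On [2, 3], S(x) = 0 - 17/32·(x - 2) - 1193/128·(x - 2)² + 877/128·(x - 2)³.
With (x - 2) = 1/2: S(5/2) = -1781/1024.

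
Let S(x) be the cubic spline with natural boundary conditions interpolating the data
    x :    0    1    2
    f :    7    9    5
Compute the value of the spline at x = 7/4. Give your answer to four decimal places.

Write M_i for S''(x_i). With h_i = 1, 1 and divided differences Δ_i = 2, -4, the continuity of S' gives the tridiagonal system
  1·M_0 + 4·M_1 + 1·M_2 = 6(Δ_1 - Δ_0) = -36
Natural end conditions: M_0 = M_2 = 0.
Forward elimination and back-substitution give M_0 = 0, M_1 = -9, M_2 = 0.
On [1, 2], S(x) = 9 - 1·(x - 1) - 9/2·(x - 1)² + 3/2·(x - 1)³.
With (x - 1) = 3/4: S(7/4) = 813/128.

6.3516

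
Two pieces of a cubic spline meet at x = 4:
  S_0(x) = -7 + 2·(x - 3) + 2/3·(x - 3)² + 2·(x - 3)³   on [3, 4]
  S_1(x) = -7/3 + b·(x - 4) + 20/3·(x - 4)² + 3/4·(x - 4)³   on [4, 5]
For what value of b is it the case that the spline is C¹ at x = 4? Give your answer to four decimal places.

S_0'(x) = 2 + 4/3·(x - 3) + 6·(x - 3)², so S_0'(4) = 28/3. On the right, S_1'(4) = b, so b = 28/3.

9.3333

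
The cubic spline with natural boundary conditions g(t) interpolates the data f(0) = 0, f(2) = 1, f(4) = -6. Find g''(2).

Put M_i = g'' at the i-th knot. Here h = (2, 2) and Δ = (1/2, -7/2), so the interior equations h_(i-1)·M_(i-1) + 2(h_(i-1)+h_i)·M_i + h_i·M_(i+1) = 6(Δ_i − Δ_(i-1)) read
  2·M_0 + 8·M_1 + 2·M_2 = 6(Δ_1 - Δ_0) = -24
Natural end conditions: M_0 = M_2 = 0.
Hence M_0 = 0, M_1 = -3, M_2 = 0.

-3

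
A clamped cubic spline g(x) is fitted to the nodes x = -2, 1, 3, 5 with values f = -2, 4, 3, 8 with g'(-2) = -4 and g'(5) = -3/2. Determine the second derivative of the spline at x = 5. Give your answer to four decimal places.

-8.8919

With m_i denoting the second derivative at x_i, h_i = 3, 2, 2, and Δ_i = (y_(i+1) − y_i)/h_i = 2, -1/2, 5/2:
  3·m_0 + 10·m_1 + 2·m_2 = 6(Δ_1 - Δ_0) = -15
  2·m_1 + 8·m_2 + 2·m_3 = 6(Δ_2 - Δ_1) = 18
Clamped end conditions give two more equations: 2h_0·m_0 + h_0·m_1 = 6(Δ_0 - g'(-2)) = 36 and h_2·m_2 + 2h_2·m_3 = 6(g'(5) - Δ_2) = -24.
Hence m_0 = 319/37, m_1 = -194/37, m_2 = 214/37, m_3 = -329/37.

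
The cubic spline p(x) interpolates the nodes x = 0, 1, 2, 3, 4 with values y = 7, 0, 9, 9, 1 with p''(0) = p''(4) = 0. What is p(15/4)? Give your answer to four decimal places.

With M_i denoting the second derivative at x_i, h_i = 1, 1, 1, 1, and Δ_i = (y_(i+1) − y_i)/h_i = -7, 9, 0, -8:
  1·M_0 + 4·M_1 + 1·M_2 = 6(Δ_1 - Δ_0) = 96
  1·M_1 + 4·M_2 + 1·M_3 = 6(Δ_2 - Δ_1) = -54
  1·M_2 + 4·M_3 + 1·M_4 = 6(Δ_3 - Δ_2) = -48
Natural end conditions: M_0 = M_4 = 0.
Solving the tridiagonal system: M_0 = 0, M_1 = 201/7, M_2 = -132/7, M_3 = -51/7, M_4 = 0.
On [3, 4], p(x) = 9 - 39/7·(x - 3) - 51/14·(x - 3)² + 17/14·(x - 3)³.
With (x - 3) = 3/4: p(15/4) = 2943/896.

3.2846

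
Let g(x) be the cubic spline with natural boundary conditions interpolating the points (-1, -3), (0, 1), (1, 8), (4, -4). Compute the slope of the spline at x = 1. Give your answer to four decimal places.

Put σ_i = g'' at the i-th knot. Here h = (1, 1, 3) and Δ = (4, 7, -4), so the interior equations h_(i-1)·σ_(i-1) + 2(h_(i-1)+h_i)·σ_i + h_i·σ_(i+1) = 6(Δ_i − Δ_(i-1)) read
  1·σ_0 + 4·σ_1 + 1·σ_2 = 6(Δ_1 - Δ_0) = 18
  1·σ_1 + 8·σ_2 + 3·σ_3 = 6(Δ_2 - Δ_1) = -66
Natural end conditions: σ_0 = σ_3 = 0.
Solving: σ_0 = 0, σ_1 = 210/31, σ_2 = -282/31, σ_3 = 0.
On [1, 4], g'(x) = b_2 + 2c_2·(x - 1) + 3d_2·(x - 1)² with b_2 = Δ_2 - h_2(2σ_2 + σ_3)/6 = 158/31, c_2 = σ_2/2 = -141/31, d_2 = (σ_3 - σ_2)/(6h_2) = 47/93. So g'(1) = 158/31.

5.0968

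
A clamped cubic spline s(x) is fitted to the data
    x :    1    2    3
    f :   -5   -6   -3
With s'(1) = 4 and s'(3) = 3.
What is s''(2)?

13

With M_i denoting the second derivative at x_i, h_i = 1, 1, and Δ_i = (y_(i+1) − y_i)/h_i = -1, 3:
  1·M_0 + 4·M_1 + 1·M_2 = 6(Δ_1 - Δ_0) = 24
Clamped end conditions give two more equations: 2h_0·M_0 + h_0·M_1 = 6(Δ_0 - s'(1)) = -30 and h_1·M_1 + 2h_1·M_2 = 6(s'(3) - Δ_1) = 0.
Solving: M_0 = -43/2, M_1 = 13, M_2 = -13/2.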